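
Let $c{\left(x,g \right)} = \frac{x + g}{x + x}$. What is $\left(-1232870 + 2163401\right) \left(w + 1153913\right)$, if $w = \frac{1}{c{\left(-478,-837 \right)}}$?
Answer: $\frac{1411984529998581}{1315} \approx 1.0738 \cdot 10^{12}$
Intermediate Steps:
$c{\left(x,g \right)} = \frac{g + x}{2 x}$
$w = \frac{956}{1315}$ ($w = \frac{1}{\frac{1}{2} \frac{1}{-478} \left(-837 - 478\right)} = \frac{1}{\frac{1}{2} \left(- \frac{1}{478}\right) \left(-1315\right)} = \frac{1}{\frac{1315}{956}} = \frac{956}{1315} \approx 0.727$)
$\left(-1232870 + 2163401\right) \left(w + 1153913\right) = \left(-1232870 + 2163401\right) \left(\frac{956}{1315} + 1153913\right) = 930531 \cdot \frac{1517396551}{1315} = \frac{1411984529998581}{1315}$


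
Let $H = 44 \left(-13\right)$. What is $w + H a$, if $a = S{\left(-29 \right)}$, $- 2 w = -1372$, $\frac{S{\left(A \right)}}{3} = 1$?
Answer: $-1030$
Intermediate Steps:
$S{\left(A \right)} = 3$ ($S{\left(A \right)} = 3 \cdot 1 = 3$)
$w = 686$ ($w = \left(- \frac{1}{2}\right) \left(-1372\right) = 686$)
$a = 3$
$H = -572$
$w + H a = 686 - 1716 = -1030$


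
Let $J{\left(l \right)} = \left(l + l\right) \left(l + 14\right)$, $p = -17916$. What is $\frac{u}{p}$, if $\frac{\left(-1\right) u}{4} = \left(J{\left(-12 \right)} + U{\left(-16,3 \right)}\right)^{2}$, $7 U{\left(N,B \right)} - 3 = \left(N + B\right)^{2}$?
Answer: $\frac{26896}{219471} \approx 0.12255$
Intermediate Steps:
$U{\left(N,B \right)} = \frac{3}{7} + \frac{\left(B + N\right)^{2}}{7}$ ($U{\left(N,B \right)} = \frac{3}{7} + \frac{\left(N + B\right)^{2}}{7} = \frac{3}{7} + \frac{\left(B + N\right)^{2}}{7}$)
$J{\left(l \right)} = 2 l \left(14 + l\right)$
$u = - \frac{107584}{49}$ ($u = - 4 \left(2 \left(-12\right) \left(14 - 12\right) + \left(\frac{3}{7} + \frac{\left(3 - 16\right)^{2}}{7}\right)\right)^{2} = - 4 \left(2 \left(-12\right) 2 + \left(\frac{3}{7} + \frac{\left(-13\right)^{2}}{7}\right)\right)^{2} = - 4 \left(-48 + \left(\frac{3}{7} + \frac{1}{7} \cdot 169\right)\right)^{2} = - 4 \left(-48 + \left(\frac{3}{7} + \frac{169}{7}\right)\right)^{2} = - 4 \left(-48 + \frac{172}{7}\right)^{2} = - 4 \left(- \frac{164}{7}\right)^{2} = \left(-4\right) \frac{26896}{49} = - \frac{107584}{49} \approx -2195.6$)
$\frac{u}{p} = - \frac{107584}{49 \left(-17916\right)} = \left(- \frac{107584}{49}\right) \left(- \frac{1}{17916}\right) = \frac{26896}{219471}$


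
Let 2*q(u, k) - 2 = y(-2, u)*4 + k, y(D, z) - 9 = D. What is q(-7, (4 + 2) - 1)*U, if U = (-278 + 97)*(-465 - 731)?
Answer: 3788330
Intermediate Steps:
y(D, z) = 9 + D
q(u, k) = 15 + k/2 (q(u, k) = 1 + ((9 - 2)*4 + k)/2 = 1 + (7*4 + k)/2 = 1 + (28 + k)/2 = 1 + (14 + k/2) = 15 + k/2)
U = 216476 (U = -181*(-1196) = 216476)
q(-7, (4 + 2) - 1)*U = (15 + ((4 + 2) - 1)/2)*216476 = (15 + (6 - 1)/2)*216476 = (15 + (1/2)*5)*216476 = (15 + 5/2)*216476 = (35/2)*216476 = 3788330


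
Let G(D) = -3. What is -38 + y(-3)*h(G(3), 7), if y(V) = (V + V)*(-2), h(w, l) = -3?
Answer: -74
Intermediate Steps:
y(V) = -4*V (y(V) = (2*V)*(-2) = -4*V)
-38 + y(-3)*h(G(3), 7) = -38 - 4*(-3)*(-3) = -38 + 12*(-3) = -38 - 36 = -74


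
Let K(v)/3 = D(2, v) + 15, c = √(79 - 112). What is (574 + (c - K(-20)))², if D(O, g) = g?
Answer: (589 + I*√33)² ≈ 3.4689e+5 + 6767.0*I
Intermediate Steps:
c = I*√33 (c = √(-33) = I*√33 ≈ 5.7446*I)
K(v) = 45 + 3*v (K(v) = 3*(v + 15) = 3*(15 + v) = 45 + 3*v)
(574 + (c - K(-20)))² = (574 + (I*√33 - (45 + 3*(-20))))² = (574 + (I*√33 - (45 - 60)))² = (574 + (I*√33 - 1*(-15)))² = (574 + (I*√33 + 15))² = (574 + (15 + I*√33))² = (589 + I*√33)²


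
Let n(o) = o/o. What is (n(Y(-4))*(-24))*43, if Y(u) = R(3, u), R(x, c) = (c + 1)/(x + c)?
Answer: -1032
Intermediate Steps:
R(x, c) = (1 + c)/(c + x)
Y(u) = (1 + u)/(3 + u) (Y(u) = (1 + u)/(u + 3) = (1 + u)/(3 + u))
n(o) = 1
(n(Y(-4))*(-24))*43 = (1*(-24))*43 = -24*43 = -1032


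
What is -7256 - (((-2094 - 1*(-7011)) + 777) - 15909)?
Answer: 2959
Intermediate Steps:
-7256 - (((-2094 - 1*(-7011)) + 777) - 15909) = -7256 - (((-2094 + 7011) + 777) - 15909) = -7256 - ((4917 + 777) - 15909) = -7256 - (5694 - 15909) = -7256 - 1*(-10215) = -7256 + 10215 = 2959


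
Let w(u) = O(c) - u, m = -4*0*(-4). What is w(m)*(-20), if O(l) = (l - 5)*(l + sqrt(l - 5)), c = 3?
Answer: 120 + 40*I*sqrt(2) ≈ 120.0 + 56.569*I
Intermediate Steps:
m = 0 (m = 0*(-4) = 0)
O(l) = (-5 + l)*(l + sqrt(-5 + l))
w(u) = -6 - u - 2*I*sqrt(2) (w(u) = (3**2 - 5*3 - 5*sqrt(-5 + 3) + 3*sqrt(-5 + 3)) - u = (9 - 15 - 5*I*sqrt(2) + 3*sqrt(-2)) - u = (9 - 15 - 5*I*sqrt(2) + 3*(I*sqrt(2))) - u = (9 - 15 - 5*I*sqrt(2) + 3*I*sqrt(2)) - u = (-6 - 2*I*sqrt(2)) - u = -6 - u - 2*I*sqrt(2))
w(m)*(-20) = (-6 - 1*0 - 2*I*sqrt(2))*(-20) = (-6 + 0 - 2*I*sqrt(2))*(-20) = (-6 - 2*I*sqrt(2))*(-20) = 120 + 40*I*sqrt(2)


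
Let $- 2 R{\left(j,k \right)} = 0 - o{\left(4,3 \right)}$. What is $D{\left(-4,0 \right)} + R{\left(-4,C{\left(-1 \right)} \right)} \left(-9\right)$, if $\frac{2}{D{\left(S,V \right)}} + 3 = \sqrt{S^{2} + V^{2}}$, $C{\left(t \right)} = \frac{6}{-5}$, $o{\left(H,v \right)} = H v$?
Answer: $-52$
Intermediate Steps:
$C{\left(t \right)} = - \frac{6}{5}$ ($C{\left(t \right)} = 6 \left(- \frac{1}{5}\right) = - \frac{6}{5}$)
$D{\left(S,V \right)} = \frac{2}{-3 + \sqrt{S^{2} + V^{2}}}$
$R{\left(j,k \right)} = 6$ ($R{\left(j,k \right)} = - \frac{0 - 4 \cdot 3}{2} = - \frac{0 - 12}{2} = \left(- \frac{1}{2}\right) \left(-12\right) = 6$)
$D{\left(-4,0 \right)} + R{\left(-4,C{\left(-1 \right)} \right)} \left(-9\right) = \frac{2}{-3 + \sqrt{\left(-4\right)^{2} + 0^{2}}} + 6 \left(-9\right) = \frac{2}{-3 + \sqrt{16 + 0}} - 54 = \frac{2}{-3 + \sqrt{16}} - 54 = \frac{2}{-3 + 4} - 54 = \frac{2}{1} - 54 = 2 \cdot 1 - 54 = 2 - 54 = -52$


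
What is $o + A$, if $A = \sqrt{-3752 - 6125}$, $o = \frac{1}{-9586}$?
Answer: $- \frac{1}{9586} + i \sqrt{9877} \approx -0.00010432 + 99.383 i$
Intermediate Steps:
$o = - \frac{1}{9586} \approx -0.00010432$
$A = i \sqrt{9877}$ ($A = \sqrt{-9877} = i \sqrt{9877} \approx 99.383 i$)
$o + A = - \frac{1}{9586} + i \sqrt{9877}$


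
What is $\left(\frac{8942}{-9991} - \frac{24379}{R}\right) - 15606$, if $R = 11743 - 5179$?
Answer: $- \frac{1023758165821}{65580924} \approx -15611.0$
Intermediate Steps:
$R = 6564$ ($R = 11743 - 5179 = 6564$)
$\left(\frac{8942}{-9991} - \frac{24379}{R}\right) - 15606 = \left(\frac{8942}{-9991} - \frac{24379}{6564}\right) - 15606 = \left(8942 \left(- \frac{1}{9991}\right) - \frac{24379}{6564}\right) - 15606 = \left(- \frac{8942}{9991} - \frac{24379}{6564}\right) - 15606 = - \frac{302265877}{65580924} - 15606 = - \frac{1023758165821}{65580924}$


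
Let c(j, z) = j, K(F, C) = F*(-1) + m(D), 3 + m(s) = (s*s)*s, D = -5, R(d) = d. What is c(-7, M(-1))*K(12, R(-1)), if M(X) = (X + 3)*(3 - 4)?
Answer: 980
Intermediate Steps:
M(X) = -3 - X (M(X) = (3 + X)*(-1) = -3 - X)
m(s) = -3 + s³ (m(s) = -3 + (s*s)*s = -3 + s²*s = -3 + s³)
K(F, C) = -128 - F (K(F, C) = F*(-1) + (-3 + (-5)³) = -F + (-3 - 125) = -F - 128 = -128 - F)
c(-7, M(-1))*K(12, R(-1)) = -7*(-128 - 1*12) = -7*(-128 - 12) = -7*(-140) = 980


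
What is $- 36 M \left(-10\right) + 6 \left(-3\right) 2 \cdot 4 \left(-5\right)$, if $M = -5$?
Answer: $-1080$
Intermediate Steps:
$- 36 M \left(-10\right) + 6 \left(-3\right) 2 \cdot 4 \left(-5\right) = - 36 \left(\left(-5\right) \left(-10\right)\right) + 6 \left(-3\right) 2 \cdot 4 \left(-5\right) = \left(-36\right) 50 + \left(-18\right) 2 \cdot 4 \left(-5\right) = -1800 + \left(-36\right) 4 \left(-5\right) = -1800 - -720 = -1800 + 720 = -1080$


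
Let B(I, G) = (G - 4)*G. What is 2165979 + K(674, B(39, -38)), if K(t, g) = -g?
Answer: 2164383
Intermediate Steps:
B(I, G) = G*(-4 + G) (B(I, G) = (-4 + G)*G = G*(-4 + G))
2165979 + K(674, B(39, -38)) = 2165979 - (-38)*(-4 - 38) = 2165979 - (-38)*(-42) = 2165979 - 1*1596 = 2165979 - 1596 = 2164383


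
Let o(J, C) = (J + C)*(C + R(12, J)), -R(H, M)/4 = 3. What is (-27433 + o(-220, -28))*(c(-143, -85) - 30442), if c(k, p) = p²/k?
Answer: 76364228103/143 ≈ 5.3402e+8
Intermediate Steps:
R(H, M) = -12 (R(H, M) = -4*3 = -12)
c(k, p) = p²/k
o(J, C) = (-12 + C)*(C + J) (o(J, C) = (J + C)*(C - 12) = (C + J)*(-12 + C) = (-12 + C)*(C + J))
(-27433 + o(-220, -28))*(c(-143, -85) - 30442) = (-27433 + ((-28)² - 12*(-28) - 12*(-220) - 28*(-220)))*((-85)²/(-143) - 30442) = (-27433 + (784 + 336 + 2640 + 6160))*(-1/143*7225 - 30442) = (-27433 + 9920)*(-7225/143 - 30442) = -17513*(-4360431/143) = 76364228103/143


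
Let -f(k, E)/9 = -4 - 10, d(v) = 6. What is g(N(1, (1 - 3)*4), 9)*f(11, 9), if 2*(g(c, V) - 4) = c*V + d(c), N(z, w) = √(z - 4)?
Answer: 882 + 567*I*√3 ≈ 882.0 + 982.07*I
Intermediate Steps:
N(z, w) = √(-4 + z)
g(c, V) = 7 + V*c/2 (g(c, V) = 4 + (c*V + 6)/2 = 4 + (V*c + 6)/2 = 4 + (6 + V*c)/2 = 4 + (3 + V*c/2) = 7 + V*c/2)
f(k, E) = 126 (f(k, E) = -9*(-4 - 10) = -9*(-14) = 126)
g(N(1, (1 - 3)*4), 9)*f(11, 9) = (7 + (½)*9*√(-4 + 1))*126 = (7 + (½)*9*√(-3))*126 = (7 + (½)*9*(I*√3))*126 = (7 + 9*I*√3/2)*126 = 882 + 567*I*√3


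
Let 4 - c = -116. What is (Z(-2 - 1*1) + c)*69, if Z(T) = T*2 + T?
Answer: 7659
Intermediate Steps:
c = 120 (c = 4 - 1*(-116) = 4 + 116 = 120)
Z(T) = 3*T (Z(T) = 2*T + T = 3*T)
(Z(-2 - 1*1) + c)*69 = (3*(-2 - 1*1) + 120)*69 = (3*(-2 - 1) + 120)*69 = (3*(-3) + 120)*69 = (-9 + 120)*69 = 111*69 = 7659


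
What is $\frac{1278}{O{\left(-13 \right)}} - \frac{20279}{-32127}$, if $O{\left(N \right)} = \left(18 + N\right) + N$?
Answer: $- \frac{20448037}{128508} \approx -159.12$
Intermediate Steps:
$O{\left(N \right)} = 18 + 2 N$
$\frac{1278}{O{\left(-13 \right)}} - \frac{20279}{-32127} = \frac{1278}{18 + 2 \left(-13\right)} - \frac{20279}{-32127} = \frac{1278}{18 - 26} - - \frac{20279}{32127} = \frac{1278}{-8} + \frac{20279}{32127} = 1278 \left(- \frac{1}{8}\right) + \frac{20279}{32127} = - \frac{639}{4} + \frac{20279}{32127} = - \frac{20448037}{128508}$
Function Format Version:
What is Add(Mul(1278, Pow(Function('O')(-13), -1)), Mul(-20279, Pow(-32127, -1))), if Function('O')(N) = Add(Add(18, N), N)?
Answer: Rational(-20448037, 128508) ≈ -159.12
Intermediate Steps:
Function('O')(N) = Add(18, Mul(2, N))
Add(Mul(1278, Pow(Function('O')(-13), -1)), Mul(-20279, Pow(-32127, -1))) = Add(Mul(1278, Pow(Add(18, Mul(2, -13)), -1)), Mul(-20279, Pow(-32127, -1))) = Add(Mul(1278, Pow(Add(18, -26), -1)), Mul(-20279, Rational(-1, 32127))) = Add(Mul(1278, Pow(-8, -1)), Rational(20279, 32127)) = Add(Mul(1278, Rational(-1, 8)), Rational(20279, 32127)) = Add(Rational(-639, 4), Rational(20279, 32127)) = Rational(-20448037, 128508)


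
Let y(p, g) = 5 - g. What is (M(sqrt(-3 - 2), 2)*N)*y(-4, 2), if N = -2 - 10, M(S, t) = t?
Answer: -72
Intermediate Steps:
N = -12
(M(sqrt(-3 - 2), 2)*N)*y(-4, 2) = (2*(-12))*(5 - 1*2) = -24*(5 - 2) = -24*3 = -72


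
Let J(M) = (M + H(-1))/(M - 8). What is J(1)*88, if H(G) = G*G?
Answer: -176/7 ≈ -25.143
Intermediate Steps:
H(G) = G²
J(M) = (1 + M)/(-8 + M) (J(M) = (M + (-1)²)/(M - 8) = (M + 1)/(-8 + M) = (1 + M)/(-8 + M))
J(1)*88 = ((1 + 1)/(-8 + 1))*88 = (2/(-7))*88 = -⅐*2*88 = -2/7*88 = -176/7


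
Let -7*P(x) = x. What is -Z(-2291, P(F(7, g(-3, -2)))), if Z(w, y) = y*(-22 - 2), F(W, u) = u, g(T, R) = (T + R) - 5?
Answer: 240/7 ≈ 34.286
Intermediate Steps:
g(T, R) = -5 + R + T (g(T, R) = (R + T) - 5 = -5 + R + T)
P(x) = -x/7
Z(w, y) = -24*y (Z(w, y) = y*(-24) = -24*y)
-Z(-2291, P(F(7, g(-3, -2)))) = -(-24)*(-(-5 - 2 - 3)/7) = -(-24)*(-⅐*(-10)) = -(-24)*10/7 = -1*(-240/7) = 240/7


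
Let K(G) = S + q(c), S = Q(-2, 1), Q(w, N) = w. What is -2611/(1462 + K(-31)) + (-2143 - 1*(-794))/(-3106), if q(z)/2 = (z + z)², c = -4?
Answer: -2983777/2466164 ≈ -1.2099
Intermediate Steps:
q(z) = 8*z² (q(z) = 2*(z + z)² = 2*(2*z)² = 2*(4*z²) = 8*z²)
S = -2
K(G) = 126 (K(G) = -2 + 8*(-4)² = -2 + 8*16 = -2 + 128 = 126)
-2611/(1462 + K(-31)) + (-2143 - 1*(-794))/(-3106) = -2611/(1462 + 126) + (-2143 - 1*(-794))/(-3106) = -2611/1588 + (-2143 + 794)*(-1/3106) = -2611*1/1588 - 1349*(-1/3106) = -2611/1588 + 1349/3106 = -2983777/2466164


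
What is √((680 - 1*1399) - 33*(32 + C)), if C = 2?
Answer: I*√1841 ≈ 42.907*I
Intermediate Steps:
√((680 - 1*1399) - 33*(32 + C)) = √((680 - 1*1399) - 33*(32 + 2)) = √((680 - 1399) - 33*34) = √(-719 - 1122) = √(-1841) = I*√1841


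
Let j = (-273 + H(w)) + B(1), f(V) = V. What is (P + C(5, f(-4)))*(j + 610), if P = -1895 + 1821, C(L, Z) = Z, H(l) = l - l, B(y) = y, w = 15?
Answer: -26364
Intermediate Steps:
H(l) = 0
P = -74
j = -272 (j = (-273 + 0) + 1 = -273 + 1 = -272)
(P + C(5, f(-4)))*(j + 610) = (-74 - 4)*(-272 + 610) = -78*338 = -26364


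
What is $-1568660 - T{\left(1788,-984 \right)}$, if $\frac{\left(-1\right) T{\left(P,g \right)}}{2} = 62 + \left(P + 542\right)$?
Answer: $-1563876$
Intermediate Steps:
$T{\left(P,g \right)} = -1208 - 2 P$ ($T{\left(P,g \right)} = - 2 \left(62 + \left(P + 542\right)\right) = - 2 \left(62 + \left(542 + P\right)\right) = - 2 \left(604 + P\right) = -1208 - 2 P$)
$-1568660 - T{\left(1788,-984 \right)} = -1568660 - \left(-1208 - 3576\right) = -1568660 - -4784 = -1568660 + 4784 = -1563876$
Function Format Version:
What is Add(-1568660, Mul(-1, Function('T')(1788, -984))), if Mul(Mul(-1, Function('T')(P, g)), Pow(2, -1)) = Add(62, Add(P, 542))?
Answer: -1563876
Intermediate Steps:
Function('T')(P, g) = Add(-1208, Mul(-2, P)) (Function('T')(P, g) = Mul(-2, Add(62, Add(P, 542))) = Mul(-2, Add(62, Add(542, P))) = Mul(-2, Add(604, P)) = Add(-1208, Mul(-2, P)))
Add(-1568660, Mul(-1, Function('T')(1788, -984))) = Add(-1568660, Mul(-1, Add(-1208, Mul(-2, 1788)))) = Add(-1568660, Mul(-1, Add(-1208, -3576))) = Add(-1568660, Mul(-1, -4784)) = Add(-1568660, 4784) = -1563876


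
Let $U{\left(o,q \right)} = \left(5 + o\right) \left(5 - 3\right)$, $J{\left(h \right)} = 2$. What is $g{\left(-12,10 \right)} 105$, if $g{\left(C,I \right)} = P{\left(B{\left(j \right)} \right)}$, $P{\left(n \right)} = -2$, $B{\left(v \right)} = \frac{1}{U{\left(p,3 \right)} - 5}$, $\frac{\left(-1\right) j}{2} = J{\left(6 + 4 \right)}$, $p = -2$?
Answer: $-210$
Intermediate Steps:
$j = -4$ ($j = \left(-2\right) 2 = -4$)
$U{\left(o,q \right)} = 10 + 2 o$ ($U{\left(o,q \right)} = \left(5 + o\right) 2 = 10 + 2 o$)
$B{\left(v \right)} = 1$ ($B{\left(v \right)} = \frac{1}{\left(10 + 2 \left(-2\right)\right) - 5} = \frac{1}{\left(10 - 4\right) - 5} = \frac{1}{6 - 5} = 1^{-1} = 1$)
$g{\left(C,I \right)} = -2$
$g{\left(-12,10 \right)} 105 = \left(-2\right) 105 = -210$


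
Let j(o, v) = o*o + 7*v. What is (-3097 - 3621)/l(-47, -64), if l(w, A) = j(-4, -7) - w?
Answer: -3359/7 ≈ -479.86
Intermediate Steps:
j(o, v) = o² + 7*v
l(w, A) = -33 - w (l(w, A) = ((-4)² + 7*(-7)) - w = (16 - 49) - w = -33 - w)
(-3097 - 3621)/l(-47, -64) = (-3097 - 3621)/(-33 - 1*(-47)) = -6718/(-33 + 47) = -6718/14 = -6718*1/14 = -3359/7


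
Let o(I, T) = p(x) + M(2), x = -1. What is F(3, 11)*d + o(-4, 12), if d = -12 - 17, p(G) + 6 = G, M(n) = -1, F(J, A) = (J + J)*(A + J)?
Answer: -2444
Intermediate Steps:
F(J, A) = 2*J*(A + J) (F(J, A) = (2*J)*(A + J) = 2*J*(A + J))
p(G) = -6 + G
o(I, T) = -8 (o(I, T) = (-6 - 1) - 1 = -7 - 1 = -8)
d = -29
F(3, 11)*d + o(-4, 12) = (2*3*(11 + 3))*(-29) - 8 = (2*3*14)*(-29) - 8 = 84*(-29) - 8 = -2436 - 8 = -2444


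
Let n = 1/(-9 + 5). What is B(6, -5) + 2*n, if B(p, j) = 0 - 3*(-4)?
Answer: 23/2 ≈ 11.500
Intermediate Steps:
n = -¼ (n = 1/(-4) = -¼ ≈ -0.25000)
B(p, j) = 12 (B(p, j) = 0 + 12 = 12)
B(6, -5) + 2*n = 12 + 2*(-¼) = 12 - ½ = 23/2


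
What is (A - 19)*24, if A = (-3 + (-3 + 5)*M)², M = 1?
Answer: -432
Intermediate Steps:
A = 1 (A = (-3 + (-3 + 5)*1)² = (-3 + 2*1)² = (-3 + 2)² = (-1)² = 1)
(A - 19)*24 = (1 - 19)*24 = -18*24 = -432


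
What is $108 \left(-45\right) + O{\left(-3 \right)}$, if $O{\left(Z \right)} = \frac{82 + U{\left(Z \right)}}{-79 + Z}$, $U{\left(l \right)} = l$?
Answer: $- \frac{398599}{82} \approx -4861.0$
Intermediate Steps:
$O{\left(Z \right)} = \frac{82 + Z}{-79 + Z}$
$108 \left(-45\right) + O{\left(-3 \right)} = 108 \left(-45\right) + \frac{82 - 3}{-79 - 3} = -4860 + \frac{1}{-82} \cdot 79 = -4860 - \frac{79}{82} = - \frac{398599}{82}$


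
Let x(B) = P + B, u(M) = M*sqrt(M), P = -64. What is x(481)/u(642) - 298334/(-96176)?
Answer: 149167/48088 + 139*sqrt(642)/137388 ≈ 3.1276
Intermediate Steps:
u(M) = M**(3/2)
x(B) = -64 + B
x(481)/u(642) - 298334/(-96176) = (-64 + 481)/(642**(3/2)) - 298334/(-96176) = 417/((642*sqrt(642))) - 298334*(-1/96176) = 417*(sqrt(642)/412164) + 149167/48088 = 139*sqrt(642)/137388 + 149167/48088 = 149167/48088 + 139*sqrt(642)/137388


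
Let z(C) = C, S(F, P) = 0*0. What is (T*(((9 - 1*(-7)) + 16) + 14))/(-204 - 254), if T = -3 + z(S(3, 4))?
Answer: 69/229 ≈ 0.30131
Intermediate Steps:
S(F, P) = 0
T = -3 (T = -3 + 0 = -3)
(T*(((9 - 1*(-7)) + 16) + 14))/(-204 - 254) = (-3*(((9 - 1*(-7)) + 16) + 14))/(-204 - 254) = -3*(((9 + 7) + 16) + 14)/(-458) = -3*((16 + 16) + 14)*(-1/458) = -3*(32 + 14)*(-1/458) = -3*46*(-1/458) = -138*(-1/458) = 69/229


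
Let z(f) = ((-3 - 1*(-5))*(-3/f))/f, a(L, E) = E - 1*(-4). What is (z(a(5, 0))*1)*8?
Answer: -3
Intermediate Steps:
a(L, E) = 4 + E (a(L, E) = E + 4 = 4 + E)
z(f) = -6/f**2 (z(f) = ((-3 + 5)*(-3/f))/f = (2*(-3/f))/f = (-6/f)/f = -6/f**2)
(z(a(5, 0))*1)*8 = (-6/(4 + 0)**2*1)*8 = (-6/4**2*1)*8 = (-6*1/16*1)*8 = -3/8*1*8 = -3/8*8 = -3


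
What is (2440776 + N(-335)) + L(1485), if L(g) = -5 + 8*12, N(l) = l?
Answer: 2440532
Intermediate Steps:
L(g) = 91 (L(g) = -5 + 96 = 91)
(2440776 + N(-335)) + L(1485) = (2440776 - 335) + 91 = 2440441 + 91 = 2440532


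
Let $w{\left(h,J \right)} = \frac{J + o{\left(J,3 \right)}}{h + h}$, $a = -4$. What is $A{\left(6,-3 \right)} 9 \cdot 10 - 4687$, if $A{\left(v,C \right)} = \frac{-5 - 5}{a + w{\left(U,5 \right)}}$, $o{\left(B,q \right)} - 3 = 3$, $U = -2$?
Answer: $- \frac{13661}{3} \approx -4553.7$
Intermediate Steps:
$o{\left(B,q \right)} = 6$ ($o{\left(B,q \right)} = 3 + 3 = 6$)
$w{\left(h,J \right)} = \frac{6 + J}{2 h}$ ($w{\left(h,J \right)} = \frac{J + 6}{h + h} = \frac{6 + J}{2 h}$)
$A{\left(v,C \right)} = \frac{40}{27}$ ($A{\left(v,C \right)} = \frac{-5 - 5}{-4 + \frac{6 + 5}{2 \left(-2\right)}} = - \frac{10}{-4 + \frac{1}{2} \left(- \frac{1}{2}\right) 11} = - \frac{10}{-4 - \frac{11}{4}} = - \frac{10}{- \frac{27}{4}} = \left(-10\right) \left(- \frac{4}{27}\right) = \frac{40}{27}$)
$A{\left(6,-3 \right)} 9 \cdot 10 - 4687 = \frac{40}{27} \cdot 9 \cdot 10 - 4687 = \frac{40}{3} \cdot 10 - 4687 = \frac{400}{3} - 4687 = - \frac{13661}{3}$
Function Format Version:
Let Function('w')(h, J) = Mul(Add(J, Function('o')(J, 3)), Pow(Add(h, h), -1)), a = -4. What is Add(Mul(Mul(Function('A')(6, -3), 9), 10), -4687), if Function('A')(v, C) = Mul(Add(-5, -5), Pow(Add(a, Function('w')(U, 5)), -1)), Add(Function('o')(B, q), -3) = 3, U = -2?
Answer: Rational(-13661, 3) ≈ -4553.7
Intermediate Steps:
Function('o')(B, q) = 6 (Function('o')(B, q) = Add(3, 3) = 6)
Function('w')(h, J) = Mul(Rational(1, 2), Pow(h, -1), Add(6, J)) (Function('w')(h, J) = Mul(Add(J, 6), Pow(Add(h, h), -1)) = Mul(Add(6, J), Pow(Mul(2, h), -1)) = Mul(Add(6, J), Mul(Rational(1, 2), Pow(h, -1))) = Mul(Rational(1, 2), Pow(h, -1), Add(6, J)))
Function('A')(v, C) = Rational(40, 27) (Function('A')(v, C) = Mul(Add(-5, -5), Pow(Add(-4, Mul(Rational(1, 2), Pow(-2, -1), Add(6, 5))), -1)) = Mul(-10, Pow(Add(-4, Mul(Rational(1, 2), Rational(-1, 2), 11)), -1)) = Mul(-10, Pow(Add(-4, Rational(-11, 4)), -1)) = Mul(-10, Pow(Rational(-27, 4), -1)) = Mul(-10, Rational(-4, 27)) = Rational(40, 27))
Add(Mul(Mul(Function('A')(6, -3), 9), 10), -4687) = Add(Mul(Mul(Rational(40, 27), 9), 10), -4687) = Add(Mul(Rational(40, 3), 10), -4687) = Add(Rational(400, 3), -4687) = Rational(-13661, 3)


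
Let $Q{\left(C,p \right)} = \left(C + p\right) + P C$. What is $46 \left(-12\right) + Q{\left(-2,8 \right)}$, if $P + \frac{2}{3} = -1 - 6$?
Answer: $- \frac{1592}{3} \approx -530.67$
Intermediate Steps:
$P = - \frac{23}{3}$ ($P = - \frac{2}{3} - 7 = - \frac{23}{3} \approx -7.6667$)
$Q{\left(C,p \right)} = p - \frac{20 C}{3}$ ($Q{\left(C,p \right)} = \left(C + p\right) - \frac{23 C}{3} = p - \frac{20 C}{3}$)
$46 \left(-12\right) + Q{\left(-2,8 \right)} = 46 \left(-12\right) + \left(8 - - \frac{40}{3}\right) = -552 + \left(8 + \frac{40}{3}\right) = -552 + \frac{64}{3} = - \frac{1592}{3}$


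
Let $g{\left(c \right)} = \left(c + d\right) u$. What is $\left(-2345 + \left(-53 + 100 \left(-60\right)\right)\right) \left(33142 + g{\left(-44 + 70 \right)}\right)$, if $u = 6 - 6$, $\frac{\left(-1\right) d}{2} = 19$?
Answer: $-278326516$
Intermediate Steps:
$d = -38$ ($d = \left(-2\right) 19 = -38$)
$u = 0$
$g{\left(c \right)} = 0$ ($g{\left(c \right)} = \left(c - 38\right) 0 = \left(-38 + c\right) 0 = 0$)
$\left(-2345 + \left(-53 + 100 \left(-60\right)\right)\right) \left(33142 + g{\left(-44 + 70 \right)}\right) = \left(-2345 + \left(-53 + 100 \left(-60\right)\right)\right) \left(33142 + 0\right) = \left(-2345 - 6053\right) 33142 = \left(-8398\right) 33142 = -278326516$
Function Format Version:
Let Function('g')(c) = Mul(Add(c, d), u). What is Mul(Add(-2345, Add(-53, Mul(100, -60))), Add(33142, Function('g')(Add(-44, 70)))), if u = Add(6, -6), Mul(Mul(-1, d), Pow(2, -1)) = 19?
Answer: -278326516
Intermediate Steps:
d = -38 (d = Mul(-2, 19) = -38)
u = 0
Function('g')(c) = 0 (Function('g')(c) = Mul(Add(c, -38), 0) = Mul(Add(-38, c), 0) = 0)
Mul(Add(-2345, Add(-53, Mul(100, -60))), Add(33142, Function('g')(Add(-44, 70)))) = Mul(Add(-2345, Add(-53, Mul(100, -60))), Add(33142, 0)) = Mul(Add(-2345, Add(-53, -6000)), 33142) = Mul(Add(-2345, -6053), 33142) = Mul(-8398, 33142) = -278326516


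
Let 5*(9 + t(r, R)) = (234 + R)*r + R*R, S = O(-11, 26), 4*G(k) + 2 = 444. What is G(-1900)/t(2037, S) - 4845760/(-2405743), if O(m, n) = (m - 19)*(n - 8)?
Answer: 3212668169825/1596292275762 ≈ 2.0126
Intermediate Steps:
O(m, n) = (-19 + m)*(-8 + n)
G(k) = 221/2 (G(k) = -½ + (¼)*444 = -½ + 111 = 221/2)
S = -540 (S = 152 - 19*26 - 8*(-11) - 11*26 = 152 - 494 + 88 - 286 = -540)
t(r, R) = -9 + R²/5 + r*(234 + R)/5 (t(r, R) = -9 + ((234 + R)*r + R*R)/5 = -9 + (r*(234 + R) + R²)/5 = -9 + (R² + r*(234 + R))/5 = -9 + (R²/5 + r*(234 + R)/5) = -9 + R²/5 + r*(234 + R)/5)
G(-1900)/t(2037, S) - 4845760/(-2405743) = 221/(2*(-9 + (⅕)*(-540)² + (234/5)*2037 + (⅕)*(-540)*2037)) - 4845760/(-2405743) = 221/(2*(-9 + (⅕)*291600 + 476658/5 - 219996)) - 4845760*(-1/2405743) = 221/(2*(-9 + 58320 + 476658/5 - 219996)) + 4845760/2405743 = 221/(2*(-331767/5)) + 4845760/2405743 = (221/2)*(-5/331767) + 4845760/2405743 = -1105/663534 + 4845760/2405743 = 3212668169825/1596292275762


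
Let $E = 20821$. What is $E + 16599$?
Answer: $37420$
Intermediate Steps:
$E + 16599 = 20821 + 16599 = 37420$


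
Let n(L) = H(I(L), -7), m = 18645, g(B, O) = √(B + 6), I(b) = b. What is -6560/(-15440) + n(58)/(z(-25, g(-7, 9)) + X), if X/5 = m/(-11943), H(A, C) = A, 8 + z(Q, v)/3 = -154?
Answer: 116635648/379407313 ≈ 0.30742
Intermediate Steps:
g(B, O) = √(6 + B)
z(Q, v) = -486 (z(Q, v) = -24 + 3*(-154) = -24 - 462 = -486)
n(L) = L
X = -31075/3981 (X = 5*(18645/(-11943)) = 5*(18645*(-1/11943)) = 5*(-6215/3981) = -31075/3981 ≈ -7.8058)
-6560/(-15440) + n(58)/(z(-25, g(-7, 9)) + X) = -6560/(-15440) + 58/(-486 - 31075/3981) = -6560*(-1/15440) + 58/(-1965841/3981) = 82/193 + 58*(-3981/1965841) = 82/193 - 230898/1965841 = 116635648/379407313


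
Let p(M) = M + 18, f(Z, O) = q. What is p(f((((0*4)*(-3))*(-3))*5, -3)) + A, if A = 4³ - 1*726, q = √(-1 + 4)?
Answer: -644 + √3 ≈ -642.27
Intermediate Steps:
q = √3 ≈ 1.7320
f(Z, O) = √3
A = -662 (A = 64 - 726 = -662)
p(M) = 18 + M
p(f((((0*4)*(-3))*(-3))*5, -3)) + A = (18 + √3) - 662 = -644 + √3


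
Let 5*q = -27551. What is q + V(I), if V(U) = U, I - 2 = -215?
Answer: -28616/5 ≈ -5723.2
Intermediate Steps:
q = -27551/5 (q = (⅕)*(-27551) = -27551/5 ≈ -5510.2)
I = -213 (I = 2 - 215 = -213)
q + V(I) = -27551/5 - 213 = -28616/5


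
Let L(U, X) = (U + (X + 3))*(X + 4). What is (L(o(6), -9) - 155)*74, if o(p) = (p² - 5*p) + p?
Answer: -13690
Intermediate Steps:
o(p) = p² - 4*p
L(U, X) = (4 + X)*(3 + U + X) (L(U, X) = (U + (3 + X))*(4 + X) = (3 + U + X)*(4 + X) = (4 + X)*(3 + U + X))
(L(o(6), -9) - 155)*74 = ((12 + (-9)² + 4*(6*(-4 + 6)) + 7*(-9) + (6*(-4 + 6))*(-9)) - 155)*74 = ((12 + 81 + 4*(6*2) - 63 + (6*2)*(-9)) - 155)*74 = ((12 + 81 + 4*12 - 63 + 12*(-9)) - 155)*74 = ((12 + 81 + 48 - 63 - 108) - 155)*74 = (-30 - 155)*74 = -185*74 = -13690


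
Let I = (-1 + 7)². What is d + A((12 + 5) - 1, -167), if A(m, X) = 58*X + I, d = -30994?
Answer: -40644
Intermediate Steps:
I = 36 (I = 6² = 36)
A(m, X) = 36 + 58*X (A(m, X) = 58*X + 36 = 36 + 58*X)
d + A((12 + 5) - 1, -167) = -30994 + (36 + 58*(-167)) = -30994 + (36 - 9686) = -30994 - 9650 = -40644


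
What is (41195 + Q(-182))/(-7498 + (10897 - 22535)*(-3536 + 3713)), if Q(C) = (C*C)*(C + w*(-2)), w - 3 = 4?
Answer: 280483/89888 ≈ 3.1204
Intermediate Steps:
w = 7 (w = 3 + 4 = 7)
Q(C) = C**2*(-14 + C) (Q(C) = (C*C)*(C + 7*(-2)) = C**2*(C - 14) = C**2*(-14 + C))
(41195 + Q(-182))/(-7498 + (10897 - 22535)*(-3536 + 3713)) = (41195 + (-182)**2*(-14 - 182))/(-7498 + (10897 - 22535)*(-3536 + 3713)) = (41195 + 33124*(-196))/(-7498 - 11638*177) = (41195 - 6492304)/(-7498 - 2059926) = -6451109/(-2067424) = -6451109*(-1/2067424) = 280483/89888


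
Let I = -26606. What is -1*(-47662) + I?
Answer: 21056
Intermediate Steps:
-1*(-47662) + I = -1*(-47662) - 26606 = 47662 - 26606 = 21056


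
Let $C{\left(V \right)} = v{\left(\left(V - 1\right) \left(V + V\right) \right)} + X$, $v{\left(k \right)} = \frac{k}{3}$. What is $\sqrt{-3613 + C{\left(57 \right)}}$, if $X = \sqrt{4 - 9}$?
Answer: $\sqrt{-1485 + i \sqrt{5}} \approx 0.029 + 38.536 i$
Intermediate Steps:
$v{\left(k \right)} = \frac{k}{3}$ ($v{\left(k \right)} = k \frac{1}{3} = \frac{k}{3}$)
$X = i \sqrt{5}$ ($X = \sqrt{-5} = i \sqrt{5} \approx 2.2361 i$)
$C{\left(V \right)} = i \sqrt{5} + \frac{2 V \left(-1 + V\right)}{3}$ ($C{\left(V \right)} = \frac{\left(V - 1\right) \left(V + V\right)}{3} + i \sqrt{5} = \frac{\left(-1 + V\right) 2 V}{3} + i \sqrt{5} = \frac{2 V \left(-1 + V\right)}{3} + i \sqrt{5} = i \sqrt{5} + \frac{2 V \left(-1 + V\right)}{3}$)
$\sqrt{-3613 + C{\left(57 \right)}} = \sqrt{-3613 + \left(i \sqrt{5} + \frac{2}{3} \cdot 57 \left(-1 + 57\right)\right)} = \sqrt{-3613 + \left(i \sqrt{5} + \frac{2}{3} \cdot 57 \cdot 56\right)} = \sqrt{-3613 + \left(i \sqrt{5} + 2128\right)} = \sqrt{-3613 + \left(2128 + i \sqrt{5}\right)} = \sqrt{-1485 + i \sqrt{5}}$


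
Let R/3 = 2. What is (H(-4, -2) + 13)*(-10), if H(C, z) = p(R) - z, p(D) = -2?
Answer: -130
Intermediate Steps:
R = 6 (R = 3*2 = 6)
H(C, z) = -2 - z
(H(-4, -2) + 13)*(-10) = ((-2 - 1*(-2)) + 13)*(-10) = ((-2 + 2) + 13)*(-10) = (0 + 13)*(-10) = 13*(-10) = -130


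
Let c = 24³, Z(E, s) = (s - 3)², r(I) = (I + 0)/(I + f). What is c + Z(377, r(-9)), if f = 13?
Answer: 221625/16 ≈ 13852.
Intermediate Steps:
r(I) = I/(13 + I) (r(I) = (I + 0)/(I + 13) = I/(13 + I))
Z(E, s) = (-3 + s)²
c = 13824
c + Z(377, r(-9)) = 13824 + (-3 - 9/(13 - 9))² = 13824 + (-3 - 9/4)² = 13824 + (-21/4)² = 13824 + 441/16 = 221625/16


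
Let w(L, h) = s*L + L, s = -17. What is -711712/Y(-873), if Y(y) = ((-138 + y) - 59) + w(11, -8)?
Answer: 355856/623 ≈ 571.20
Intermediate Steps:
w(L, h) = -16*L (w(L, h) = -17*L + L = -16*L)
Y(y) = -373 + y (Y(y) = ((-138 + y) - 59) - 16*11 = (-197 + y) - 176 = -373 + y)
-711712/Y(-873) = -711712/(-373 - 873) = -711712/(-1246) = -711712*(-1/1246) = 355856/623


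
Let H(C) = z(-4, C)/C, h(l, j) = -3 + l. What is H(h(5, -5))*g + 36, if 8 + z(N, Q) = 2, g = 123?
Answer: -333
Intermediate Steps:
z(N, Q) = -6 (z(N, Q) = -8 + 2 = -6)
H(C) = -6/C
H(h(5, -5))*g + 36 = -6/(-3 + 5)*123 + 36 = -6/2*123 + 36 = -6*1/2*123 + 36 = -3*123 + 36 = -369 + 36 = -333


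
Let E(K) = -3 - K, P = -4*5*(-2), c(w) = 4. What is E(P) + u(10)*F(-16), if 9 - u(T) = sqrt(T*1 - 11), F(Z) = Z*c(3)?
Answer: -619 + 64*I ≈ -619.0 + 64.0*I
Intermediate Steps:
F(Z) = 4*Z (F(Z) = Z*4 = 4*Z)
u(T) = 9 - sqrt(-11 + T) (u(T) = 9 - sqrt(T*1 - 11) = 9 - sqrt(T - 11) = 9 - sqrt(-11 + T))
P = 40 (P = -20*(-2) = 40)
E(P) + u(10)*F(-16) = (-3 - 1*40) + (9 - sqrt(-11 + 10))*(4*(-16)) = (-3 - 40) + (9 - sqrt(-1))*(-64) = -43 + (9 - I)*(-64) = -43 + (-576 + 64*I) = -619 + 64*I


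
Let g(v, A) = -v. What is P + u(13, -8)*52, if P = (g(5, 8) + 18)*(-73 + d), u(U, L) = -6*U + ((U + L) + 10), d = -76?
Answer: -5213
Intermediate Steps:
u(U, L) = 10 + L - 5*U (u(U, L) = -6*U + ((L + U) + 10) = -6*U + (10 + L + U) = 10 + L - 5*U)
P = -1937 (P = (-1*5 + 18)*(-73 - 76) = (-5 + 18)*(-149) = 13*(-149) = -1937)
P + u(13, -8)*52 = -1937 + (10 - 8 - 5*13)*52 = -1937 + (10 - 8 - 65)*52 = -1937 - 63*52 = -1937 - 3276 = -5213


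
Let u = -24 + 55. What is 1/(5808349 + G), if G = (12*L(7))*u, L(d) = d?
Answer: 1/5810953 ≈ 1.7209e-7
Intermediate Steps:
u = 31
G = 2604 (G = (12*7)*31 = 84*31 = 2604)
1/(5808349 + G) = 1/(5808349 + 2604) = 1/5810953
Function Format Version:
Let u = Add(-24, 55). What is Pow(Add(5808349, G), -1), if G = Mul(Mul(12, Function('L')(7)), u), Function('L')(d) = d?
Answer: Rational(1, 5810953) ≈ 1.7209e-7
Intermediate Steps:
u = 31
G = 2604 (G = Mul(Mul(12, 7), 31) = Mul(84, 31) = 2604)
Pow(Add(5808349, G), -1) = Pow(Add(5808349, 2604), -1) = Pow(5810953, -1) = Rational(1, 5810953)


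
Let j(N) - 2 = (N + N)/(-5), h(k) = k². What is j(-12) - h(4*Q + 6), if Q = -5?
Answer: -946/5 ≈ -189.20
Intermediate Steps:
j(N) = 2 - 2*N/5 (j(N) = 2 + (N + N)/(-5) = 2 - 2*N/5)
j(-12) - h(4*Q + 6) = (2 - ⅖*(-12)) - (4*(-5) + 6)² = (2 + 24/5) - (-20 + 6)² = 34/5 - 1*(-14)² = 34/5 - 1*196 = 34/5 - 196 = -946/5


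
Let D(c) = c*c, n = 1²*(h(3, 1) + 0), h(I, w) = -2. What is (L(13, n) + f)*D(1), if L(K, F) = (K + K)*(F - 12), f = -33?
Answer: -397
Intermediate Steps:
n = -2 (n = 1²*(-2 + 0) = 1*(-2) = -2)
D(c) = c²
L(K, F) = 2*K*(-12 + F) (L(K, F) = (2*K)*(-12 + F) = 2*K*(-12 + F))
(L(13, n) + f)*D(1) = (2*13*(-12 - 2) - 33)*1² = (2*13*(-14) - 33)*1 = (-364 - 33)*1 = -397*1 = -397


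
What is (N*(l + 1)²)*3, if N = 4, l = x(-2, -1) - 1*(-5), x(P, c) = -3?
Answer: 108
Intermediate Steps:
l = 2 (l = -3 - 1*(-5) = -3 + 5 = 2)
(N*(l + 1)²)*3 = (4*(2 + 1)²)*3 = (4*3²)*3 = (4*9)*3 = 36*3 = 108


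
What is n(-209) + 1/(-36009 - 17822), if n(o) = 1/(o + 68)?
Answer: -53972/7590171 ≈ -0.0071108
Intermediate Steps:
n(o) = 1/(68 + o)
n(-209) + 1/(-36009 - 17822) = 1/(68 - 209) + 1/(-36009 - 17822) = 1/(-141) + 1/(-53831) = -1/141 - 1/53831 = -53972/7590171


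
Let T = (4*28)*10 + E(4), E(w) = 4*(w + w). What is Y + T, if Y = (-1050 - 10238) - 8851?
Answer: -18987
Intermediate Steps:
E(w) = 8*w (E(w) = 4*(2*w) = 8*w)
Y = -20139 (Y = -11288 - 8851 = -20139)
T = 1152 (T = (4*28)*10 + 8*4 = 112*10 + 32 = 1120 + 32 = 1152)
Y + T = -20139 + 1152 = -18987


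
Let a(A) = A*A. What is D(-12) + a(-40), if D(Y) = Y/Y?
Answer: 1601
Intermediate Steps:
a(A) = A²
D(Y) = 1
D(-12) + a(-40) = 1 + (-40)² = 1 + 1600 = 1601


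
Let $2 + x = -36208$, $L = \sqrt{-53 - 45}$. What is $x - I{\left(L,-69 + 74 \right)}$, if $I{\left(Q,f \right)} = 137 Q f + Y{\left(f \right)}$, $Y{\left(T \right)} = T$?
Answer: $-36215 - 4795 i \sqrt{2} \approx -36215.0 - 6781.2 i$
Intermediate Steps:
$L = 7 i \sqrt{2}$ ($L = \sqrt{-98} = 7 i \sqrt{2} \approx 9.8995 i$)
$x = -36210$ ($x = -2 - 36208 = -36210$)
$I{\left(Q,f \right)} = f + 137 Q f$ ($I{\left(Q,f \right)} = 137 Q f + f = f + 137 Q f$)
$x - I{\left(L,-69 + 74 \right)} = -36210 - \left(-69 + 74\right) \left(1 + 137 \cdot 7 i \sqrt{2}\right) = -36210 - 5 \left(1 + 959 i \sqrt{2}\right) = -36210 - \left(5 + 4795 i \sqrt{2}\right) = -36215 - 4795 i \sqrt{2}$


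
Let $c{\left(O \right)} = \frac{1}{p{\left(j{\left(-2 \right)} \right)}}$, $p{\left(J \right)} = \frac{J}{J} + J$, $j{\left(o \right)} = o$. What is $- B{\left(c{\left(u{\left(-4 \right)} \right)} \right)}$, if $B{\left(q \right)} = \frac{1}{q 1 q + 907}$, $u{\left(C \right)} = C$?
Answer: $- \frac{1}{908} \approx -0.0011013$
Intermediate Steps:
$p{\left(J \right)} = 1 + J$
$c{\left(O \right)} = -1$ ($c{\left(O \right)} = \frac{1}{1 - 2} = \frac{1}{-1} = -1$)
$B{\left(q \right)} = \frac{1}{907 + q^{2}}$ ($B{\left(q \right)} = \frac{1}{q q + 907} = \frac{1}{q^{2} + 907} = \frac{1}{907 + q^{2}}$)
$- B{\left(c{\left(u{\left(-4 \right)} \right)} \right)} = - \frac{1}{907 + \left(-1\right)^{2}} = - \frac{1}{907 + 1} = - \frac{1}{908}$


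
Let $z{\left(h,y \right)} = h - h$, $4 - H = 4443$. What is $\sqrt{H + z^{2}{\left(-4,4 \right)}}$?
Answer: $i \sqrt{4439} \approx 66.626 i$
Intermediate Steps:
$H = -4439$ ($H = 4 - 4443 = -4439$)
$z{\left(h,y \right)} = 0$
$\sqrt{H + z^{2}{\left(-4,4 \right)}} = \sqrt{-4439 + 0^{2}} = \sqrt{-4439 + 0} = \sqrt{-4439} = i \sqrt{4439}$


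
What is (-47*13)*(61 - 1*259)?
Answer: 120978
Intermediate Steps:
(-47*13)*(61 - 1*259) = -611*(61 - 259) = -611*(-198) = 120978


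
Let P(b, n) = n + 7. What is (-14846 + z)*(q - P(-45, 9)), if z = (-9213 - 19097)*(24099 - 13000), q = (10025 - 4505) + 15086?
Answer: -6469944966240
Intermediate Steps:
P(b, n) = 7 + n
q = 20606 (q = 5520 + 15086 = 20606)
z = -314212690 (z = -28310*11099 = -314212690)
(-14846 + z)*(q - P(-45, 9)) = (-14846 - 314212690)*(20606 - (7 + 9)) = -314227536*(20606 - 1*16) = -314227536*(20606 - 16) = -314227536*20590 = -6469944966240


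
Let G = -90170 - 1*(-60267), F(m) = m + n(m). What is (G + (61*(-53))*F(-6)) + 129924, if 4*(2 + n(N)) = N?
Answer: 261469/2 ≈ 1.3073e+5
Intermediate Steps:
n(N) = -2 + N/4
F(m) = -2 + 5*m/4 (F(m) = m + (-2 + m/4) = -2 + 5*m/4)
G = -29903 (G = -90170 + 60267 = -29903)
(G + (61*(-53))*F(-6)) + 129924 = (-29903 + (61*(-53))*(-2 + (5/4)*(-6))) + 129924 = (-29903 - 3233*(-2 - 15/2)) + 129924 = (-29903 - 3233*(-19/2)) + 129924 = (-29903 + 61427/2) + 129924 = 1621/2 + 129924 = 261469/2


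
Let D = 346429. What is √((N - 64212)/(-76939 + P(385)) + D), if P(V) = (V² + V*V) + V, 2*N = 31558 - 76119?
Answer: √4187823934145321/109948 ≈ 588.58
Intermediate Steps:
N = -44561/2 (N = (31558 - 76119)/2 = (½)*(-44561) = -44561/2 ≈ -22281.)
P(V) = V + 2*V² (P(V) = (V² + V²) + V = 2*V² + V = V + 2*V²)
√((N - 64212)/(-76939 + P(385)) + D) = √((-44561/2 - 64212)/(-76939 + 385*(1 + 2*385)) + 346429) = √(-172985/(2*(-76939 + 385*(1 + 770))) + 346429) = √(-172985/(2*(-76939 + 385*771)) + 346429) = √(-172985/(2*(-76939 + 296835)) + 346429) = √(-172985/2/219896 + 346429) = √(-172985/2*1/219896 + 346429) = √(-172985/439792 + 346429) = √(152356529783/439792) = √4187823934145321/109948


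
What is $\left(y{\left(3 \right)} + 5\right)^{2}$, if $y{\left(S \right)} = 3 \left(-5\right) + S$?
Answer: $49$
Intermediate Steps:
$y{\left(S \right)} = -15 + S$
$\left(y{\left(3 \right)} + 5\right)^{2} = \left(\left(-15 + 3\right) + 5\right)^{2} = \left(-12 + 5\right)^{2} = \left(-7\right)^{2} = 49$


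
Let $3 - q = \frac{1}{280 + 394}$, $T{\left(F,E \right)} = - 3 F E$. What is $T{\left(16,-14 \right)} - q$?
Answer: $\frac{450907}{674} \approx 669.0$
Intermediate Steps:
$T{\left(F,E \right)} = - 3 E F$
$q = \frac{2021}{674}$ ($q = 3 - \frac{1}{280 + 394} = 3 - \frac{1}{674} = \frac{2021}{674} \approx 2.9985$)
$T{\left(16,-14 \right)} - q = \left(-3\right) \left(-14\right) 16 - \frac{2021}{674} = 672 - \frac{2021}{674} = \frac{450907}{674}$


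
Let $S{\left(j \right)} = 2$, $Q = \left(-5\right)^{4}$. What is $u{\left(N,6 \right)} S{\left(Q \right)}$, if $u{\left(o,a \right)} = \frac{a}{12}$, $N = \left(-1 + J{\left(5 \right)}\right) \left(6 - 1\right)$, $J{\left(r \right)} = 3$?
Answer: $1$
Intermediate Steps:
$Q = 625$
$N = 10$ ($N = \left(-1 + 3\right) \left(6 - 1\right) = 2 \cdot 5 = 10$)
$u{\left(o,a \right)} = \frac{a}{12}$ ($u{\left(o,a \right)} = a \frac{1}{12} = \frac{a}{12}$)
$u{\left(N,6 \right)} S{\left(Q \right)} = \frac{1}{12} \cdot 6 \cdot 2 = \frac{1}{2} \cdot 2 = 1$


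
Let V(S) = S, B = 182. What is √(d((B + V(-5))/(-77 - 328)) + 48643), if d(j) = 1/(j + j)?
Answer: √677289202/118 ≈ 220.55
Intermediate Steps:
d(j) = 1/(2*j)
√(d((B + V(-5))/(-77 - 328)) + 48643) = √(1/(2*(((182 - 5)/(-77 - 328)))) + 48643) = √(1/(2*((177/(-405)))) + 48643) = √(1/(2*((177*(-1/405)))) + 48643) = √(1/(2*(-59/135)) + 48643) = √((½)*(-135/59) + 48643) = √(-135/118 + 48643) = √(5739739/118) = √677289202/118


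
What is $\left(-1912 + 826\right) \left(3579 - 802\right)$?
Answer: $-3015822$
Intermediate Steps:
$\left(-1912 + 826\right) \left(3579 - 802\right) = \left(-1086\right) 2777 = -3015822$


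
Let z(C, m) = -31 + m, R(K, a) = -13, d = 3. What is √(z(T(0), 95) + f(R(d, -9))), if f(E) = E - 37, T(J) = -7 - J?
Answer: √14 ≈ 3.7417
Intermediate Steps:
f(E) = -37 + E
√(z(T(0), 95) + f(R(d, -9))) = √((-31 + 95) + (-37 - 13)) = √(64 - 50) = √14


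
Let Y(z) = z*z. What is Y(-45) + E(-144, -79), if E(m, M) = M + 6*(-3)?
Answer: 1928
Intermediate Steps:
Y(z) = z²
E(m, M) = -18 + M (E(m, M) = M - 18 = -18 + M)
Y(-45) + E(-144, -79) = (-45)² + (-18 - 79) = 2025 - 97 = 1928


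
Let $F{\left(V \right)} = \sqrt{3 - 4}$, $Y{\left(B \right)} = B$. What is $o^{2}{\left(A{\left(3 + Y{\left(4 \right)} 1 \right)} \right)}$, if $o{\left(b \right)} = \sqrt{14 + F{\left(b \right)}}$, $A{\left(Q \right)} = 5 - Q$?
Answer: $14 + i \approx 14.0 + 1.0 i$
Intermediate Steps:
$F{\left(V \right)} = i$ ($F{\left(V \right)} = \sqrt{-1} = i$)
$o{\left(b \right)} = \sqrt{14 + i}$
$o^{2}{\left(A{\left(3 + Y{\left(4 \right)} 1 \right)} \right)} = \left(\sqrt{14 + i}\right)^{2} = 14 + i$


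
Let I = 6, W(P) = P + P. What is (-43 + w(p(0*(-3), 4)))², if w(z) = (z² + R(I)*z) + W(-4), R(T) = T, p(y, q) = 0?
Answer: 2601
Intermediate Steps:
W(P) = 2*P
w(z) = -8 + z² + 6*z (w(z) = (z² + 6*z) + 2*(-4) = (z² + 6*z) - 8 = -8 + z² + 6*z)
(-43 + w(p(0*(-3), 4)))² = (-43 + (-8 + 0² + 6*0))² = (-43 + (-8 + 0 + 0))² = (-43 - 8)² = (-51)² = 2601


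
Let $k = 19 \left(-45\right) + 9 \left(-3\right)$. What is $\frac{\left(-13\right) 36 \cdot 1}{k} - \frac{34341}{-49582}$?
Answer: $\frac{2971841}{2429518} \approx 1.2232$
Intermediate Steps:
$k = -882$ ($k = -855 - 27 = -882$)
$\frac{\left(-13\right) 36 \cdot 1}{k} - \frac{34341}{-49582} = \frac{\left(-13\right) 36 \cdot 1}{-882} - \frac{34341}{-49582} = \left(-468\right) 1 \left(- \frac{1}{882}\right) - - \frac{34341}{49582} = \left(-468\right) \left(- \frac{1}{882}\right) + \frac{34341}{49582} = \frac{26}{49} + \frac{34341}{49582} = \frac{2971841}{2429518}$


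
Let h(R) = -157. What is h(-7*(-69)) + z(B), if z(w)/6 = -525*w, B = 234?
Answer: -737257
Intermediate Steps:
z(w) = -3150*w (z(w) = 6*(-525*w) = -3150*w)
h(-7*(-69)) + z(B) = -157 - 3150*234 = -157 - 737100 = -737257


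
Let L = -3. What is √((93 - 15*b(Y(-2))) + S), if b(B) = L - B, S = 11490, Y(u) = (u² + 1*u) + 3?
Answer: √11703 ≈ 108.18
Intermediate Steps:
Y(u) = 3 + u + u² (Y(u) = (u² + u) + 3 = (u + u²) + 3 = 3 + u + u²)
b(B) = -3 - B
√((93 - 15*b(Y(-2))) + S) = √((93 - 15*(-3 - (3 - 2 + (-2)²))) + 11490) = √((93 - 15*(-3 - (3 - 2 + 4))) + 11490) = √((93 - 15*(-3 - 1*5)) + 11490) = √((93 - 15*(-3 - 5)) + 11490) = √((93 - 15*(-8)) + 11490) = √((93 + 120) + 11490) = √(213 + 11490) = √11703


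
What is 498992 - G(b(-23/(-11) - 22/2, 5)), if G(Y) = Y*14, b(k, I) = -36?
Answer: 499496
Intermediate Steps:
G(Y) = 14*Y
498992 - G(b(-23/(-11) - 22/2, 5)) = 498992 - 14*(-36) = 498992 - 1*(-504) = 498992 + 504 = 499496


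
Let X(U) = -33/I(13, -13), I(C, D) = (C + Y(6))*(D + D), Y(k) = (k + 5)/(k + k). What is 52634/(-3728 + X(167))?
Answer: -57134207/4046645 ≈ -14.119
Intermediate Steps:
Y(k) = (5 + k)/(2*k) (Y(k) = (5 + k)/((2*k)) = (5 + k)*(1/(2*k)) = (5 + k)/(2*k))
I(C, D) = 2*D*(11/12 + C) (I(C, D) = (C + (½)*(5 + 6)/6)*(D + D) = (C + (½)*(⅙)*11)*(2*D) = (C + 11/12)*(2*D) = (11/12 + C)*(2*D) = 2*D*(11/12 + C))
X(U) = 198/2171 (X(U) = -33*(-6/(13*(11 + 12*13))) = -33*(-6/(13*(11 + 156))) = -33/((⅙)*(-13)*167) = -33/(-2171/6) = -33*(-6/2171) = 198/2171)
52634/(-3728 + X(167)) = 52634/(-3728 + 198/2171) = 52634/(-8093290/2171) = 52634*(-2171/8093290) = -57134207/4046645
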